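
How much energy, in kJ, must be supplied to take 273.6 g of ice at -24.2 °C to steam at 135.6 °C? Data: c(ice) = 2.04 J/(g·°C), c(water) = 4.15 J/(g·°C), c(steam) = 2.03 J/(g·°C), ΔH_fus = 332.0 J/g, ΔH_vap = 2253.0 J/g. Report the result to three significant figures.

q1 (heat ice -24.2→0.0 °C): 273.6 × 2.04 × 24.2 = 13507 J
q2 (melt at 0 °C): 273.6 × 332.0 = 90835 J
q3 (heat water 0.0→100.0 °C): 273.6 × 4.15 × 100.0 = 113544 J
q4 (vaporize at 100 °C): 273.6 × 2253.0 = 616421 J
q5 (heat steam 100.0→135.6 °C): 273.6 × 2.03 × 35.6 = 19773 J
Total: 13507 + 90835 + 113544 + 616421 + 19773 = 854080 J = 854 kJ

q = 854 kJ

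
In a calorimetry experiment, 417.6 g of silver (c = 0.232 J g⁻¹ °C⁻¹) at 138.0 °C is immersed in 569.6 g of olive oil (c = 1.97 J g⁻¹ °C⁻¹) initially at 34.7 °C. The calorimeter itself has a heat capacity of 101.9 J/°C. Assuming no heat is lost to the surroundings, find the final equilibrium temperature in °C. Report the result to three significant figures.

T_f = 42.3 °C

Heat lost by silver = heat gained by olive oil + calorimeter.
(417.6)(0.232)(138.0 − T) = [(569.6)(1.97) + 101.9](T − 34.7)
96.8832 (138.0 − T) = 1224.012 (T − 34.7)
13370 − 96.8832 T = 1224.012 T − 42473
55843 = 1320.8952 T
T = 42.28 °C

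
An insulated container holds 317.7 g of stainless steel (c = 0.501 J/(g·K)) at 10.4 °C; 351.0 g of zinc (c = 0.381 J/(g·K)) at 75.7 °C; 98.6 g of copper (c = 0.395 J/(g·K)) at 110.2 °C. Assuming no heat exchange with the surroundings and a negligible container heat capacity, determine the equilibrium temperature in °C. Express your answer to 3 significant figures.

T_f = 48.4 °C

Σ mᵢcᵢ(T − Tᵢ) = 0  ⇒  T = Σ mᵢcᵢTᵢ / Σ mᵢcᵢ
Σ mᵢcᵢ = 317.7×0.501 + 351.0×0.381 + 98.6×0.395 = 331.8457
Σ mᵢcᵢTᵢ = 159.1677×10.4 + 133.731×75.7 + 38.947×110.2 = 16071
T = 16071 / 331.8457 = 48.43 °C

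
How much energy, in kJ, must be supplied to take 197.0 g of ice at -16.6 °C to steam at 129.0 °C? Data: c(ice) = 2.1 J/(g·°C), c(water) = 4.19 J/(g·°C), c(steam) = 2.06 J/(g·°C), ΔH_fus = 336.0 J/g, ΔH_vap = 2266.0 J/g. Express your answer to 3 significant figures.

q1 (heat ice -16.6→0.0 °C): 197.0 × 2.1 × 16.6 = 6867 J
q2 (melt at 0 °C): 197.0 × 336.0 = 66192 J
q3 (heat water 0.0→100.0 °C): 197.0 × 4.19 × 100.0 = 82543 J
q4 (vaporize at 100 °C): 197.0 × 2266.0 = 446402 J
q5 (heat steam 100.0→129.0 °C): 197.0 × 2.06 × 29.0 = 11769 J
Total: 6867 + 66192 + 82543 + 446402 + 11769 = 613773 J = 614 kJ

q = 614 kJ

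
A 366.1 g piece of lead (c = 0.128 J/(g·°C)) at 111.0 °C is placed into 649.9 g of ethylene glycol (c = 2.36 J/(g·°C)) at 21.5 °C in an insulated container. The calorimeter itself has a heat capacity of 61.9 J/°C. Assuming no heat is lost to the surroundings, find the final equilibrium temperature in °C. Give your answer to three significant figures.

T_f = 24.1 °C

Heat lost by lead = heat gained by ethylene glycol + calorimeter.
(366.1)(0.128)(111.0 − T) = [(649.9)(2.36) + 61.9](T − 21.5)
46.8608 (111.0 − T) = 1595.664 (T − 21.5)
5201.5 − 46.8608 T = 1595.664 T − 34307
39508.5 = 1642.5248 T
T = 24.05 °C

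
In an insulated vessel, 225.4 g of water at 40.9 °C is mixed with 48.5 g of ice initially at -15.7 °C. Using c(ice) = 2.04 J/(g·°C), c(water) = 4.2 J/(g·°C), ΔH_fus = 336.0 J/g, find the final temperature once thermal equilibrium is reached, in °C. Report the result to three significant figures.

T_f = 18.1 °C

Heat to bring ice to 0 °C and melt it: q₁ = 48.5×2.04×15.7 + 48.5×336.0 = 17849 J
Heat the water can supply cooling to 0 °C: 225.4×4.2×40.9 = 38719.2 J > q₁, so all ice melts.
Energy balance: 225.4×4.2×(40.9 − T) = 17849 + 48.5×4.2×(T − 0)
946.68(40.9 − T) = 17849 + 203.7 T
38719.2 − 17849 = 1150.38 T
T = 20870.2 / 1150.38 = 18.14 °C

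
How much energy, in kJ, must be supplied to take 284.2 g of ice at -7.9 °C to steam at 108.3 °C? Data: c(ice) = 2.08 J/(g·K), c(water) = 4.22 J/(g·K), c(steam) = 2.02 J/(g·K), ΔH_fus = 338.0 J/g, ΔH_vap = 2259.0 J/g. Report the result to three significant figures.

q = 867 kJ

q1 (heat ice -7.9→0.0 °C): 284.2 × 2.08 × 7.9 = 4670 J
q2 (melt at 0 °C): 284.2 × 338.0 = 96060 J
q3 (heat water 0.0→100.0 °C): 284.2 × 4.22 × 100.0 = 119932 J
q4 (vaporize at 100 °C): 284.2 × 2259.0 = 642008 J
q5 (heat steam 100.0→108.3 °C): 284.2 × 2.02 × 8.3 = 4765 J
Total: 4670 + 96060 + 119932 + 642008 + 4765 = 867435 J = 867 kJ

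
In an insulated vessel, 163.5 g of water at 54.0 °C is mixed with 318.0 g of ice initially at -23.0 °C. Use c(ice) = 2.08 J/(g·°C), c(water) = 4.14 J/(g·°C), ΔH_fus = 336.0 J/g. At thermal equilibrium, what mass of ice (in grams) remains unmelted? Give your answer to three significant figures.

Heat to warm all ice to 0 °C: 318.0×2.08×23.0 = 15213 J
Heat released by water cooling to 0 °C: 163.5×4.14×54.0 = 36552 J
36552 J < 15213 + 318.0×336.0 = 122061 J, so not all ice melts; final T = 0 °C.
Heat left for melting: 36552 − 15213 = 21339 J
Mass melted = 21339 / 336.0 = 63.51 g
Ice remaining = 318.0 − 63.51 = 254.49 g

m_ice remaining = 254 g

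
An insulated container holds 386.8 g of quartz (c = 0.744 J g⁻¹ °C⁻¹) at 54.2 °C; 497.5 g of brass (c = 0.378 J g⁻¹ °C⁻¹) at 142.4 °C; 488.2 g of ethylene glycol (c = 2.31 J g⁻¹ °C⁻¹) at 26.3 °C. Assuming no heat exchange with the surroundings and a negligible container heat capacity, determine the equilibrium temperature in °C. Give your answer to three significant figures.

T_f = 44.9 °C

Σ mᵢcᵢ(T − Tᵢ) = 0  ⇒  T = Σ mᵢcᵢTᵢ / Σ mᵢcᵢ
Σ mᵢcᵢ = 386.8×0.744 + 497.5×0.378 + 488.2×2.31 = 1603.5762
Σ mᵢcᵢTᵢ = 287.7792×54.2 + 188.055×142.4 + 1127.742×26.3 = 72036
T = 72036 / 1603.5762 = 44.92 °C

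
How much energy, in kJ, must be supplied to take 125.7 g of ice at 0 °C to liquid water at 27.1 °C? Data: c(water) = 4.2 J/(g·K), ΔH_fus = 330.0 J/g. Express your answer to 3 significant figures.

q1 (melt at 0 °C): 125.7 × 330.0 = 41481 J
q2 (heat water 0.0→27.1 °C): 125.7 × 4.2 × 27.1 = 14307 J
Total: 41481 + 14307 = 55788 J = 55.8 kJ

q = 55.8 kJ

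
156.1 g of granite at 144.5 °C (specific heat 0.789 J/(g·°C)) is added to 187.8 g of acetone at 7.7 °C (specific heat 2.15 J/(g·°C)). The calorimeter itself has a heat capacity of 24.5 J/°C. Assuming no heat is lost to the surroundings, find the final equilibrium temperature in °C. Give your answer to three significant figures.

T_f = 38.3 °C

Heat lost by granite = heat gained by acetone + calorimeter.
(156.1)(0.789)(144.5 − T) = [(187.8)(2.15) + 24.5](T − 7.7)
123.1629 (144.5 − T) = 428.27 (T − 7.7)
17797 − 123.1629 T = 428.27 T − 3297.7
21094.7 = 551.4329 T
T = 38.25 °C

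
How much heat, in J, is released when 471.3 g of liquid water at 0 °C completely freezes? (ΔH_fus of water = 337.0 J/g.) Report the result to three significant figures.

q = 159000 J

q = m × ΔH_fus = 471.3 × 337.0 = 158800 J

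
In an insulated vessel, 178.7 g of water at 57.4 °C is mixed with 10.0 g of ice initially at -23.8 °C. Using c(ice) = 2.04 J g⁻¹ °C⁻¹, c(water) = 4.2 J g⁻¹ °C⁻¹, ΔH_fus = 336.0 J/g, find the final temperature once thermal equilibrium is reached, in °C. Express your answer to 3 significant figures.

Heat to bring ice to 0 °C and melt it: q₁ = 10.0×2.04×23.8 + 10.0×336.0 = 3845.5 J
Heat the water can supply cooling to 0 °C: 178.7×4.2×57.4 = 43081.0 J > q₁, so all ice melts.
Energy balance: 178.7×4.2×(57.4 − T) = 3845.5 + 10.0×4.2×(T − 0)
750.54(57.4 − T) = 3845.5 + 42 T
43081.0 − 3845.5 = 792.54 T
T = 39235.5 / 792.54 = 49.51 °C

T_f = 49.5 °C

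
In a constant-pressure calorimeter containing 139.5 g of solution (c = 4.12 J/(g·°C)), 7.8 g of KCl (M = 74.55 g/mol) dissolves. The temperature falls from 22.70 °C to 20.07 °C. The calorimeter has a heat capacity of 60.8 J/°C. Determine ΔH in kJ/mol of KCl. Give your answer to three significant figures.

ΔH = 16.0 kJ/mol

|ΔT| = |20.07 − 22.70| = 2.63 °C
|q_surr| = (139.5 × 4.12 + 60.8) × 2.63 = 635.54 × 2.63 = 1671 J
n(KCl) = 7.8 / 74.55 = 0.1046 mol
Temperature fell, so q_rxn = +|q_surr| = 1.671 kJ
ΔH = q_rxn / n = 15.98 kJ/mol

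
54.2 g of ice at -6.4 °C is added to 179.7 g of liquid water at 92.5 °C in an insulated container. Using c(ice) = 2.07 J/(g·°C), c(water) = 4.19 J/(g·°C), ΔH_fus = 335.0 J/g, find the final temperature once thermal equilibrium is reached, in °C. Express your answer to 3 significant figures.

Heat to bring ice to 0 °C and melt it: q₁ = 54.2×2.07×6.4 + 54.2×335.0 = 18875 J
Heat the water can supply cooling to 0 °C: 179.7×4.19×92.5 = 69647.2 J > q₁, so all ice melts.
Energy balance: 179.7×4.19×(92.5 − T) = 18875 + 54.2×4.19×(T − 0)
752.943(92.5 − T) = 18875 + 227.098 T
69647.2 − 18875 = 980.041 T
T = 50772.2 / 980.041 = 51.81 °C

T_f = 51.8 °C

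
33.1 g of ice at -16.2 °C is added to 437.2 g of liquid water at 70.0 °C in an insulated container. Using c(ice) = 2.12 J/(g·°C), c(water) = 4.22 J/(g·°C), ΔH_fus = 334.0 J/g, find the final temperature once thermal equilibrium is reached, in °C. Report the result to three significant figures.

Heat to bring ice to 0 °C and melt it: q₁ = 33.1×2.12×16.2 + 33.1×334.0 = 12192 J
Heat the water can supply cooling to 0 °C: 437.2×4.22×70.0 = 129149 J > q₁, so all ice melts.
Energy balance: 437.2×4.22×(70.0 − T) = 12192 + 33.1×4.22×(T − 0)
1844.984(70.0 − T) = 12192 + 139.682 T
129149 − 12192 = 1984.666 T
T = 116957 / 1984.666 = 58.93 °C

T_f = 58.9 °C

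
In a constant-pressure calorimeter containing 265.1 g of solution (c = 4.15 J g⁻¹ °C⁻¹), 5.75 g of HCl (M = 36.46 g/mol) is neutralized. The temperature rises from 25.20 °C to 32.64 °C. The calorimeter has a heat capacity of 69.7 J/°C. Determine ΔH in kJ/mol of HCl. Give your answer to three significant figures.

ΔH = -55.2 kJ/mol

|ΔT| = |32.64 − 25.20| = 7.44 °C
|q_surr| = (265.1 × 4.15 + 69.7) × 7.44 = 1169.865 × 7.44 = 8704 J
n(HCl) = 5.75 / 36.46 = 0.1577 mol
Temperature rose, so q_rxn = −|q_surr| = -8.704 kJ
ΔH = q_rxn / n = -55.19 kJ/mol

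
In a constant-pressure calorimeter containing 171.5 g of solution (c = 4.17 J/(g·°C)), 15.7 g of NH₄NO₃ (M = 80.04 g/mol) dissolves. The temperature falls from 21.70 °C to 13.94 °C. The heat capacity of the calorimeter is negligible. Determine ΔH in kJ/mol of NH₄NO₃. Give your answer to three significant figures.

|ΔT| = |13.94 − 21.70| = 7.76 °C
|q_surr| = (171.5 × 4.17) × 7.76 = 715.155 × 7.76 = 5550 J
n(NH₄NO₃) = 15.7 / 80.04 = 0.1962 mol
Temperature fell, so q_rxn = +|q_surr| = 5.550 kJ
ΔH = q_rxn / n = 28.29 kJ/mol

ΔH = 28.3 kJ/mol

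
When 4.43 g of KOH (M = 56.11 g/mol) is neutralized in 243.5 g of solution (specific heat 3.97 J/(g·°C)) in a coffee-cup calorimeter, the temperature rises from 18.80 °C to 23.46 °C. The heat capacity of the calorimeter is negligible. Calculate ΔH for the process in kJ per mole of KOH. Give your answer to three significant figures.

|ΔT| = |23.46 − 18.80| = 4.66 °C
|q_surr| = (243.5 × 3.97) × 4.66 = 966.695 × 4.66 = 4505 J
n(KOH) = 4.43 / 56.11 = 0.07895 mol
Temperature rose, so q_rxn = −|q_surr| = -4.505 kJ
ΔH = q_rxn / n = -57.06 kJ/mol

ΔH = -57.1 kJ/mol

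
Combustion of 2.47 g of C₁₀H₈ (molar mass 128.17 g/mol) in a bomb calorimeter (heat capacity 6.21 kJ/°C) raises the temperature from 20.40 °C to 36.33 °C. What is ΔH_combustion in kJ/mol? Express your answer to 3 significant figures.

ΔT = 36.33 − 20.40 = 15.93 °C
q_cal = C_cal × ΔT = 6.21 × 15.93 = 98.9253 kJ
n = 2.47 / 128.17 = 0.01927 mol
q_rxn = −q_cal = -98.9253 kJ
ΔH = -98.9253 / 0.01927 = -5134 kJ/mol

ΔH = -5130 kJ/mol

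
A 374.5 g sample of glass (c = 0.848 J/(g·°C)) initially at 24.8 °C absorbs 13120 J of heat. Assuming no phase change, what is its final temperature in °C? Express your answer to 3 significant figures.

T_f = 66.1 °C

ΔT = q / (m c) = 13120 / (374.5 × 0.848) = 41.31 °C
T_f = 24.8 + 41.31 = 66.11 °C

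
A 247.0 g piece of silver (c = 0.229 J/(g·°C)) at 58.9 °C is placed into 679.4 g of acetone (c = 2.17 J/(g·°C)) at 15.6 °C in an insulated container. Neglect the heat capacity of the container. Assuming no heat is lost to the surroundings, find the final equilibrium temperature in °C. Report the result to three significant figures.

Heat lost by silver = heat gained by acetone.
(247.0)(0.229)(58.9 − T) = (679.4)(2.17)(T − 15.6)
56.563 (58.9 − T) = 1474.298 (T − 15.6)
3331.6 − 56.563 T = 1474.298 T − 22999
26330.6 = 1530.861 T
T = 17.20 °C

T_f = 17.2 °C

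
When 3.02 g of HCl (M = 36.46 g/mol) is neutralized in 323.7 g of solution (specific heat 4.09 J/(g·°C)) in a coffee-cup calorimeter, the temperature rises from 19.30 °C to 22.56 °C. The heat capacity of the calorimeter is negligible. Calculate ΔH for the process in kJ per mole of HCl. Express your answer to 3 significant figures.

ΔH = -52.1 kJ/mol

|ΔT| = |22.56 − 19.30| = 3.26 °C
|q_surr| = (323.7 × 4.09) × 3.26 = 1323.933 × 3.26 = 4316 J
n(HCl) = 3.02 / 36.46 = 0.08283 mol
Temperature rose, so q_rxn = −|q_surr| = -4.316 kJ
ΔH = q_rxn / n = -52.11 kJ/mol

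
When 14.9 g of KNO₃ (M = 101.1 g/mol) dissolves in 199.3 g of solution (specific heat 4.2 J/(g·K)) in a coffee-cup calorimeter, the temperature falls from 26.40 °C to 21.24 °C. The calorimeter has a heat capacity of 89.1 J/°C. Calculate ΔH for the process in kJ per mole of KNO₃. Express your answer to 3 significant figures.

|ΔT| = |21.24 − 26.40| = 5.16 °C
|q_surr| = (199.3 × 4.2 + 89.1) × 5.16 = 926.16 × 5.16 = 4779 J
n(KNO₃) = 14.9 / 101.1 = 0.1474 mol
Temperature fell, so q_rxn = +|q_surr| = 4.779 kJ
ΔH = q_rxn / n = 32.42 kJ/mol

ΔH = 32.4 kJ/mol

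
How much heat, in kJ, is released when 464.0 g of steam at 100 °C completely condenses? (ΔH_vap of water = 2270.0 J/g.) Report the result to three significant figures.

q = m × ΔH_vap = 464.0 × 2270.0 = 1053000 J = 1050 kJ

q = 1050 kJ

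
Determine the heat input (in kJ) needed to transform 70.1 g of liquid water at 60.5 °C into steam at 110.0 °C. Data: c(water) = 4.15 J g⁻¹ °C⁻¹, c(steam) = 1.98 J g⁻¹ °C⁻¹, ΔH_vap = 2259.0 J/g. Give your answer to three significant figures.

q1 (heat water 60.5→100.0 °C): 70.1 × 4.15 × 39.5 = 11491 J
q2 (vaporize at 100 °C): 70.1 × 2259.0 = 158356 J
q3 (heat steam 100.0→110.0 °C): 70.1 × 1.98 × 10.0 = 1388 J
Total: 11491 + 158356 + 1388 = 171235 J = 171 kJ

q = 171 kJ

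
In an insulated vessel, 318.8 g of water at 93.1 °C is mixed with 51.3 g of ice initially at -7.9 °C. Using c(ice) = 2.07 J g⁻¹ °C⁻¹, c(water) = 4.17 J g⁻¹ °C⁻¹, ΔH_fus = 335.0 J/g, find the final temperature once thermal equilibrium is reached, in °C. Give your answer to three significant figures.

T_f = 68.5 °C

Heat to bring ice to 0 °C and melt it: q₁ = 51.3×2.07×7.9 + 51.3×335.0 = 18024 J
Heat the water can supply cooling to 0 °C: 318.8×4.17×93.1 = 123767 J > q₁, so all ice melts.
Energy balance: 318.8×4.17×(93.1 − T) = 18024 + 51.3×4.17×(T − 0)
1329.396(93.1 − T) = 18024 + 213.921 T
123767 − 18024 = 1543.317 T
T = 105743 / 1543.317 = 68.52 °C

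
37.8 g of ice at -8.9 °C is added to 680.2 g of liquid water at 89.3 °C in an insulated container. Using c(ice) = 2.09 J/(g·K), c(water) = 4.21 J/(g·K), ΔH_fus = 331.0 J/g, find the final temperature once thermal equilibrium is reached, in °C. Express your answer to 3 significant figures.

T_f = 80.2 °C

Heat to bring ice to 0 °C and melt it: q₁ = 37.8×2.09×8.9 + 37.8×331.0 = 13215 J
Heat the water can supply cooling to 0 °C: 680.2×4.21×89.3 = 255723 J > q₁, so all ice melts.
Energy balance: 680.2×4.21×(89.3 − T) = 13215 + 37.8×4.21×(T − 0)
2863.642(89.3 − T) = 13215 + 159.138 T
255723 − 13215 = 3022.780 T
T = 242508 / 3022.780 = 80.23 °C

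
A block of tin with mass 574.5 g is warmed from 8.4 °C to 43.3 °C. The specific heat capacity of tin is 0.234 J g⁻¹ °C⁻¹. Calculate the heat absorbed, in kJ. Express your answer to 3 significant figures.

q = 4.69 kJ

q = m c ΔT = 574.5 × 0.234 × (43.3 − 8.4)
q = 574.5 × 0.234 × 34.9 = 4692 J = 4.69 kJ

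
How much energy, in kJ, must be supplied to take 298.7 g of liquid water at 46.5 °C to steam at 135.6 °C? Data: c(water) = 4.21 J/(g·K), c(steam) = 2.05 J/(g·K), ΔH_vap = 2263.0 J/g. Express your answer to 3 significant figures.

q1 (heat water 46.5→100.0 °C): 298.7 × 4.21 × 53.5 = 67278 J
q2 (vaporize at 100 °C): 298.7 × 2263.0 = 675958 J
q3 (heat steam 100.0→135.6 °C): 298.7 × 2.05 × 35.6 = 21799 J
Total: 67278 + 675958 + 21799 = 765035 J = 765 kJ

q = 765 kJ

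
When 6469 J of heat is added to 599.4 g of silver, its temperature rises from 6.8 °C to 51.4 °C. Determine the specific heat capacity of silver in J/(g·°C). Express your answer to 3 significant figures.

c = 0.242 J/(g·°C)

c = q / (m ΔT) = 6469 / (599.4 × 44.6)
c = 6469 / 26733.24 = 0.242 J/(g·°C)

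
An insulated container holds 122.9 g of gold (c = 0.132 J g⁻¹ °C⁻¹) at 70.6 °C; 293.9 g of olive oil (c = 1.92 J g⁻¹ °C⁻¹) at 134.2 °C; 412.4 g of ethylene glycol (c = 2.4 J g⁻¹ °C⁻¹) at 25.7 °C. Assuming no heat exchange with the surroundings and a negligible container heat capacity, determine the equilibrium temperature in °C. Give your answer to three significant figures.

Σ mᵢcᵢ(T − Tᵢ) = 0  ⇒  T = Σ mᵢcᵢTᵢ / Σ mᵢcᵢ
Σ mᵢcᵢ = 122.9×0.132 + 293.9×1.92 + 412.4×2.4 = 1570.2708
Σ mᵢcᵢTᵢ = 16.2228×70.6 + 564.288×134.2 + 989.76×25.7 = 102310
T = 102310 / 1570.2708 = 65.15 °C

T_f = 65.2 °C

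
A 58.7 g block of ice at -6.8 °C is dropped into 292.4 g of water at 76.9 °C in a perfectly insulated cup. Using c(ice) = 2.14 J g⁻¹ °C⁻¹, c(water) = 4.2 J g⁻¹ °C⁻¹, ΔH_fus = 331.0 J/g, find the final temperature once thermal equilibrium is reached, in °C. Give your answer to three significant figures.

Heat to bring ice to 0 °C and melt it: q₁ = 58.7×2.14×6.8 + 58.7×331.0 = 20284 J
Heat the water can supply cooling to 0 °C: 292.4×4.2×76.9 = 94439.4 J > q₁, so all ice melts.
Energy balance: 292.4×4.2×(76.9 − T) = 20284 + 58.7×4.2×(T − 0)
1228.08(76.9 − T) = 20284 + 246.54 T
94439.4 − 20284 = 1474.62 T
T = 74155.4 / 1474.62 = 50.29 °C

T_f = 50.3 °C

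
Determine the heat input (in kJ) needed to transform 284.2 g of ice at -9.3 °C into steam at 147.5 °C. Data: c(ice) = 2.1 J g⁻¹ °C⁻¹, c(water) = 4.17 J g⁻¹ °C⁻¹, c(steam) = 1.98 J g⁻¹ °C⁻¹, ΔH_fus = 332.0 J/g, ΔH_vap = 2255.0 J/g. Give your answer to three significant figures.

q = 886 kJ

q1 (heat ice -9.3→0.0 °C): 284.2 × 2.1 × 9.3 = 5550 J
q2 (melt at 0 °C): 284.2 × 332.0 = 94354 J
q3 (heat water 0.0→100.0 °C): 284.2 × 4.17 × 100.0 = 118511 J
q4 (vaporize at 100 °C): 284.2 × 2255.0 = 640871 J
q5 (heat steam 100.0→147.5 °C): 284.2 × 1.98 × 47.5 = 26729 J
Total: 5550 + 94354 + 118511 + 640871 + 26729 = 886015 J = 886 kJ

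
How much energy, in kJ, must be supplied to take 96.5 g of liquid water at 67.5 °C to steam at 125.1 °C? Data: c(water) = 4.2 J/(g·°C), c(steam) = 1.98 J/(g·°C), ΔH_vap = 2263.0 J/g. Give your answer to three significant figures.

q1 (heat water 67.5→100.0 °C): 96.5 × 4.2 × 32.5 = 13172 J
q2 (vaporize at 100 °C): 96.5 × 2263.0 = 218380 J
q3 (heat steam 100.0→125.1 °C): 96.5 × 1.98 × 25.1 = 4796 J
Total: 13172 + 218380 + 4796 = 236348 J = 236 kJ

q = 236 kJ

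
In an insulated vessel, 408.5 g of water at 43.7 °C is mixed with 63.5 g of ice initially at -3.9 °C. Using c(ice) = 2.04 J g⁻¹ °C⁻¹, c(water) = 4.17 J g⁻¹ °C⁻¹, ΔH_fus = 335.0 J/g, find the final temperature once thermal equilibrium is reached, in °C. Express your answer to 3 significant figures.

Heat to bring ice to 0 °C and melt it: q₁ = 63.5×2.04×3.9 + 63.5×335.0 = 21778 J
Heat the water can supply cooling to 0 °C: 408.5×4.17×43.7 = 74440.5 J > q₁, so all ice melts.
Energy balance: 408.5×4.17×(43.7 − T) = 21778 + 63.5×4.17×(T − 0)
1703.445(43.7 − T) = 21778 + 264.795 T
74440.5 − 21778 = 1968.240 T
T = 52662.5 / 1968.240 = 26.76 °C

T_f = 26.8 °C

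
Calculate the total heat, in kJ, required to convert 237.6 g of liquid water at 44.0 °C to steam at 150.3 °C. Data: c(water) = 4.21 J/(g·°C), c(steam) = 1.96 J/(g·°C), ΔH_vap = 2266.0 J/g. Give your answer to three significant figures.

q1 (heat water 44.0→100.0 °C): 237.6 × 4.21 × 56.0 = 56017 J
q2 (vaporize at 100 °C): 237.6 × 2266.0 = 538402 J
q3 (heat steam 100.0→150.3 °C): 237.6 × 1.96 × 50.3 = 23425 J
Total: 56017 + 538402 + 23425 = 617844 J = 618 kJ

q = 618 kJ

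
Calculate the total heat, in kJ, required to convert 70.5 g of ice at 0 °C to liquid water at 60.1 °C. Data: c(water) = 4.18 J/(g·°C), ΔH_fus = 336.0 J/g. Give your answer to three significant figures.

q1 (melt at 0 °C): 70.5 × 336.0 = 23688 J
q2 (heat water 0.0→60.1 °C): 70.5 × 4.18 × 60.1 = 17711 J
Total: 23688 + 17711 = 41399 J = 41.4 kJ

q = 41.4 kJ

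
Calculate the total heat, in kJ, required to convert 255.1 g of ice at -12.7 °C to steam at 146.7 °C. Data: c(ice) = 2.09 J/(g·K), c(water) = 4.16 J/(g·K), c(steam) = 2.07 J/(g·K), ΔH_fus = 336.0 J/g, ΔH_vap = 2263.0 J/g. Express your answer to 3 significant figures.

q1 (heat ice -12.7→0.0 °C): 255.1 × 2.09 × 12.7 = 6771 J
q2 (melt at 0 °C): 255.1 × 336.0 = 85714 J
q3 (heat water 0.0→100.0 °C): 255.1 × 4.16 × 100.0 = 106122 J
q4 (vaporize at 100 °C): 255.1 × 2263.0 = 577291 J
q5 (heat steam 100.0→146.7 °C): 255.1 × 2.07 × 46.7 = 24660 J
Total: 6771 + 85714 + 106122 + 577291 + 24660 = 800558 J = 801 kJ

q = 801 kJ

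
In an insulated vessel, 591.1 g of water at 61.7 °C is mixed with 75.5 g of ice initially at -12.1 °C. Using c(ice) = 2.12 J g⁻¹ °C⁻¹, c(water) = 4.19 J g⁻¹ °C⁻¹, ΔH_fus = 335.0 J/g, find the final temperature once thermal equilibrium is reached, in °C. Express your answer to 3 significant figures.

Heat to bring ice to 0 °C and melt it: q₁ = 75.5×2.12×12.1 + 75.5×335.0 = 27229 J
Heat the water can supply cooling to 0 °C: 591.1×4.19×61.7 = 152813 J > q₁, so all ice melts.
Energy balance: 591.1×4.19×(61.7 − T) = 27229 + 75.5×4.19×(T − 0)
2476.709(61.7 − T) = 27229 + 316.345 T
152813 − 27229 = 2793.054 T
T = 125584 / 2793.054 = 44.96 °C

T_f = 45.0 °C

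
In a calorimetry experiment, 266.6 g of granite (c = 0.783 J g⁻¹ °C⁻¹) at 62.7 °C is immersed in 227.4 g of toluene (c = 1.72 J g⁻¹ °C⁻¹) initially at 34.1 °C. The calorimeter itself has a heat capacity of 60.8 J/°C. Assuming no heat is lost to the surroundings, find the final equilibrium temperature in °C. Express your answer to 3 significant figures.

T_f = 43.1 °C

Heat lost by granite = heat gained by toluene + calorimeter.
(266.6)(0.783)(62.7 − T) = [(227.4)(1.72) + 60.8](T − 34.1)
208.7478 (62.7 − T) = 451.928 (T − 34.1)
13088 − 208.7478 T = 451.928 T − 15411
28499 = 660.6758 T
T = 43.14 °C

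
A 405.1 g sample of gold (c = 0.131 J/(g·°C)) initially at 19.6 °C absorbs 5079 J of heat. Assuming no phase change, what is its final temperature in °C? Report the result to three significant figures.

T_f = 115 °C

ΔT = q / (m c) = 5079 / (405.1 × 0.131) = 95.71 °C
T_f = 19.6 + 95.71 = 115.31 °C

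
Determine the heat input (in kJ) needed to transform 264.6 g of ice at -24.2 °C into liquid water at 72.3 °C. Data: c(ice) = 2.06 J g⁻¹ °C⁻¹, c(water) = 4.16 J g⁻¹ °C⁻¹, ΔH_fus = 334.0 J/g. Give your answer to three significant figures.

q1 (heat ice -24.2→0.0 °C): 264.6 × 2.06 × 24.2 = 13191 J
q2 (melt at 0 °C): 264.6 × 334.0 = 88376 J
q3 (heat water 0.0→72.3 °C): 264.6 × 4.16 × 72.3 = 79583 J
Total: 13191 + 88376 + 79583 = 181150 J = 181 kJ

q = 181 kJ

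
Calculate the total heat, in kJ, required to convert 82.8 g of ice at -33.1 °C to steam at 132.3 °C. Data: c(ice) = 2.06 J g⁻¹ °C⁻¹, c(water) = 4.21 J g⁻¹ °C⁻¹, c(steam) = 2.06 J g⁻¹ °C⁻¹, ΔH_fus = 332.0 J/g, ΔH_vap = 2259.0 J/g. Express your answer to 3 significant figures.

q = 261 kJ

q1 (heat ice -33.1→0.0 °C): 82.8 × 2.06 × 33.1 = 5646 J
q2 (melt at 0 °C): 82.8 × 332.0 = 27490 J
q3 (heat water 0.0→100.0 °C): 82.8 × 4.21 × 100.0 = 34859 J
q4 (vaporize at 100 °C): 82.8 × 2259.0 = 187045 J
q5 (heat steam 100.0→132.3 °C): 82.8 × 2.06 × 32.3 = 5509 J
Total: 5646 + 27490 + 34859 + 187045 + 5509 = 260549 J = 261 kJ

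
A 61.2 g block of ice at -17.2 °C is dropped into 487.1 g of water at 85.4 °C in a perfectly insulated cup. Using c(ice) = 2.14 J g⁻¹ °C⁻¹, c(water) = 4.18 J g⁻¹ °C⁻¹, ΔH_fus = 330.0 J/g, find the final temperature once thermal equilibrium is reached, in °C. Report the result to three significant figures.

Heat to bring ice to 0 °C and melt it: q₁ = 61.2×2.14×17.2 + 61.2×330.0 = 22449 J
Heat the water can supply cooling to 0 °C: 487.1×4.18×85.4 = 173881 J > q₁, so all ice melts.
Energy balance: 487.1×4.18×(85.4 − T) = 22449 + 61.2×4.18×(T − 0)
2036.078(85.4 − T) = 22449 + 255.816 T
173881 − 22449 = 2291.894 T
T = 151432 / 2291.894 = 66.07 °C

T_f = 66.1 °C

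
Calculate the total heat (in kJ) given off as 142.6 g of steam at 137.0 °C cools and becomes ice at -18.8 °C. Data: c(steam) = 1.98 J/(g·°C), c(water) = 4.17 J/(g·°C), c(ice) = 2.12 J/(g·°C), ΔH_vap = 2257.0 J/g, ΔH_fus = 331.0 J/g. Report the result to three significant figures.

q = 445 kJ

q1 (cool steam 137.0→100 °C): 142.6 × 1.98 × 37.0 = 10447 J
q2 (condense at 100 °C): 142.6 × 2257.0 = 321848 J
q3 (cool water 100→0 °C): 142.6 × 4.17 × 100.0 = 59464 J
q4 (freeze at 0 °C): 142.6 × 331.0 = 47201 J
q5 (cool ice 0→-18.8 °C): 142.6 × 2.12 × 18.8 = 5683 J
Total: 10447 + 321848 + 59464 + 47201 + 5683 = 444643 J = 445 kJ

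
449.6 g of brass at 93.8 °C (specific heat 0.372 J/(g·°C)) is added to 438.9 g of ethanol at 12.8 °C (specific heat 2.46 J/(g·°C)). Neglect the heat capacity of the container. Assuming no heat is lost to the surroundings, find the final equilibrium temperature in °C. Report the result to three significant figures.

T_f = 23.7 °C

Heat lost by brass = heat gained by ethanol.
(449.6)(0.372)(93.8 − T) = (438.9)(2.46)(T − 12.8)
167.2512 (93.8 − T) = 1079.694 (T − 12.8)
15688 − 167.2512 T = 1079.694 T − 13820
29508 = 1246.9452 T
T = 23.66 °C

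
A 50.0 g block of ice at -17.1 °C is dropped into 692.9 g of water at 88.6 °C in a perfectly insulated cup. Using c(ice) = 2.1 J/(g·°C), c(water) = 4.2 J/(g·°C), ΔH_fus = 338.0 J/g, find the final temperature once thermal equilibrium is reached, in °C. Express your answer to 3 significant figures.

Heat to bring ice to 0 °C and melt it: q₁ = 50.0×2.1×17.1 + 50.0×338.0 = 18696 J
Heat the water can supply cooling to 0 °C: 692.9×4.2×88.6 = 257842 J > q₁, so all ice melts.
Energy balance: 692.9×4.2×(88.6 − T) = 18696 + 50.0×4.2×(T − 0)
2910.18(88.6 − T) = 18696 + 210 T
257842 − 18696 = 3120.18 T
T = 239146 / 3120.18 = 76.64 °C

T_f = 76.6 °C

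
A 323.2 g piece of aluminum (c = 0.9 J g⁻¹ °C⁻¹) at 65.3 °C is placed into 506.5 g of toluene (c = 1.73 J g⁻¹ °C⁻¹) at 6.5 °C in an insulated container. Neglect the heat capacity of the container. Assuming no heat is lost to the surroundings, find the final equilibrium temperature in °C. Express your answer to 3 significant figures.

Heat lost by aluminum = heat gained by toluene.
(323.2)(0.9)(65.3 − T) = (506.5)(1.73)(T − 6.5)
290.88 (65.3 − T) = 876.245 (T − 6.5)
18994 − 290.88 T = 876.245 T − 5695.6
24689.6 = 1167.125 T
T = 21.15 °C

T_f = 21.2 °C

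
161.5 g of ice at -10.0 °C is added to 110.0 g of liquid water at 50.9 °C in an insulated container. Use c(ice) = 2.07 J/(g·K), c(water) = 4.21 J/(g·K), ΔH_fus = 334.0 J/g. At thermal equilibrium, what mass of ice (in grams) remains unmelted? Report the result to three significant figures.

m_ice remaining = 101 g

Heat to warm all ice to 0 °C: 161.5×2.07×10.0 = 3343.1 J
Heat released by water cooling to 0 °C: 110.0×4.21×50.9 = 23572 J
23572 J < 3343.1 + 161.5×334.0 = 57284.1 J, so not all ice melts; final T = 0 °C.
Heat left for melting: 23572 − 3343.1 = 20228.9 J
Mass melted = 20228.9 / 334.0 = 60.57 g
Ice remaining = 161.5 − 60.57 = 100.93 g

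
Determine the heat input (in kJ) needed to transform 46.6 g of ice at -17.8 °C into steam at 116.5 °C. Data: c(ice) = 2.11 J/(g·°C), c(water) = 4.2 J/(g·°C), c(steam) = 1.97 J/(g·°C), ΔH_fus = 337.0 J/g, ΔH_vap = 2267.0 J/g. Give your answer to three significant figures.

q = 144 kJ

q1 (heat ice -17.8→0.0 °C): 46.6 × 2.11 × 17.8 = 1750 J
q2 (melt at 0 °C): 46.6 × 337.0 = 15704 J
q3 (heat water 0.0→100.0 °C): 46.6 × 4.2 × 100.0 = 19572 J
q4 (vaporize at 100 °C): 46.6 × 2267.0 = 105642 J
q5 (heat steam 100.0→116.5 °C): 46.6 × 1.97 × 16.5 = 1515 J
Total: 1750 + 15704 + 19572 + 105642 + 1515 = 144183 J = 144 kJ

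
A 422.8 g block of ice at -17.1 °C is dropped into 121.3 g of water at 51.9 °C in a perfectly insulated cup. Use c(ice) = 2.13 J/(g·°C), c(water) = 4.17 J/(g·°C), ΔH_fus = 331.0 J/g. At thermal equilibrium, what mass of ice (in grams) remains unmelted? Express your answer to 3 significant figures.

Heat to warm all ice to 0 °C: 422.8×2.13×17.1 = 15400 J
Heat released by water cooling to 0 °C: 121.3×4.17×51.9 = 26252 J
26252 J < 15400 + 422.8×331.0 = 155346.8 J, so not all ice melts; final T = 0 °C.
Heat left for melting: 26252 − 15400 = 10852 J
Mass melted = 10852 / 331.0 = 32.79 g
Ice remaining = 422.8 − 32.79 = 390.01 g

m_ice remaining = 390 g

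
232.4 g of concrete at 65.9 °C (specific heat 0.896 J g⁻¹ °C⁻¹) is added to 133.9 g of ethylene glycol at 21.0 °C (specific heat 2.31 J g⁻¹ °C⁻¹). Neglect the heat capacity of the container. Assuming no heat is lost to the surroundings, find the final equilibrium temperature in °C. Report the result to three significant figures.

T_f = 39.1 °C

Heat lost by concrete = heat gained by ethylene glycol.
(232.4)(0.896)(65.9 − T) = (133.9)(2.31)(T − 21.0)
208.2304 (65.9 − T) = 309.309 (T − 21.0)
13722 − 208.2304 T = 309.309 T − 6495.5
20217.5 = 517.5394 T
T = 39.06 °C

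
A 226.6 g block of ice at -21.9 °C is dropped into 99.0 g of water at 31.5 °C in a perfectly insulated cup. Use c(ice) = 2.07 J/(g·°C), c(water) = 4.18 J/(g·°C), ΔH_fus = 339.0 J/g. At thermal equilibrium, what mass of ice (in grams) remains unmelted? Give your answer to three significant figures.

Heat to warm all ice to 0 °C: 226.6×2.07×21.9 = 10272 J
Heat released by water cooling to 0 °C: 99.0×4.18×31.5 = 13035 J
13035 J < 10272 + 226.6×339.0 = 87089.4 J, so not all ice melts; final T = 0 °C.
Heat left for melting: 13035 − 10272 = 2763 J
Mass melted = 2763 / 339.0 = 8.150 g
Ice remaining = 226.6 − 8.150 = 218.450 g

m_ice remaining = 218 g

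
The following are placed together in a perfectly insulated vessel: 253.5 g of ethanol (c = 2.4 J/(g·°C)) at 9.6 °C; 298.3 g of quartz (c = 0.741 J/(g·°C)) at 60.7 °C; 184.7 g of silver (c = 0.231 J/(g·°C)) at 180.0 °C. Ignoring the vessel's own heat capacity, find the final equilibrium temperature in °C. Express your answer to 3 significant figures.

T_f = 30.9 °C

Σ mᵢcᵢ(T − Tᵢ) = 0  ⇒  T = Σ mᵢcᵢTᵢ / Σ mᵢcᵢ
Σ mᵢcᵢ = 253.5×2.4 + 298.3×0.741 + 184.7×0.231 = 872.1060
Σ mᵢcᵢTᵢ = 608.4×9.6 + 221.0403×60.7 + 42.6657×180.0 = 26938
T = 26938 / 872.1060 = 30.89 °C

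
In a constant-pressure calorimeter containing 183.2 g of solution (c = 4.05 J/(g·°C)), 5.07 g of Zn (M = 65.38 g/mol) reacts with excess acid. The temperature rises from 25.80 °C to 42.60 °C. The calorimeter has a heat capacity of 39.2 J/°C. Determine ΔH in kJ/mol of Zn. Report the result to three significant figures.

|ΔT| = |42.60 − 25.80| = 16.80 °C
|q_surr| = (183.2 × 4.05 + 39.2) × 16.80 = 781.16 × 16.80 = 13120 J
n(Zn) = 5.07 / 65.38 = 0.07755 mol
Temperature rose, so q_rxn = −|q_surr| = -13.12 kJ
ΔH = q_rxn / n = -169.2 kJ/mol

ΔH = -169 kJ/mol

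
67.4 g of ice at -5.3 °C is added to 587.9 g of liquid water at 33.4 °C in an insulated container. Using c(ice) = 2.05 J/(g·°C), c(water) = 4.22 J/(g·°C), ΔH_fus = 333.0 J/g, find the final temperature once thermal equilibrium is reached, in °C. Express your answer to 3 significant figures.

Heat to bring ice to 0 °C and melt it: q₁ = 67.4×2.05×5.3 + 67.4×333.0 = 23177 J
Heat the water can supply cooling to 0 °C: 587.9×4.22×33.4 = 82863.3 J > q₁, so all ice melts.
Energy balance: 587.9×4.22×(33.4 − T) = 23177 + 67.4×4.22×(T − 0)
2480.938(33.4 − T) = 23177 + 284.428 T
82863.3 − 23177 = 2765.366 T
T = 59686.3 / 2765.366 = 21.58 °C

T_f = 21.6 °C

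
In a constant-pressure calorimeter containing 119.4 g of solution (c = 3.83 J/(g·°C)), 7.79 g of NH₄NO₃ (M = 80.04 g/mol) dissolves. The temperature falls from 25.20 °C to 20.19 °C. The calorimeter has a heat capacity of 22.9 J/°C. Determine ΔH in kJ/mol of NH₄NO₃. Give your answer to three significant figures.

ΔH = 24.7 kJ/mol

|ΔT| = |20.19 − 25.20| = 5.01 °C
|q_surr| = (119.4 × 3.83 + 22.9) × 5.01 = 480.202 × 5.01 = 2406 J
n(NH₄NO₃) = 7.79 / 80.04 = 0.09733 mol
Temperature fell, so q_rxn = +|q_surr| = 2.406 kJ
ΔH = q_rxn / n = 24.72 kJ/mol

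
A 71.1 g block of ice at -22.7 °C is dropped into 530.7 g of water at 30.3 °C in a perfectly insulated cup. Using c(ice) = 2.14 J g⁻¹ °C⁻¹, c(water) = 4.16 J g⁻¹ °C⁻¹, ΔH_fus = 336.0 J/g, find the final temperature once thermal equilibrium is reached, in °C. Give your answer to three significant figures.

T_f = 15.8 °C

Heat to bring ice to 0 °C and melt it: q₁ = 71.1×2.14×22.7 + 71.1×336.0 = 27343 J
Heat the water can supply cooling to 0 °C: 530.7×4.16×30.3 = 66893.7 J > q₁, so all ice melts.
Energy balance: 530.7×4.16×(30.3 − T) = 27343 + 71.1×4.16×(T − 0)
2207.712(30.3 − T) = 27343 + 295.776 T
66893.7 − 27343 = 2503.488 T
T = 39550.7 / 2503.488 = 15.80 °C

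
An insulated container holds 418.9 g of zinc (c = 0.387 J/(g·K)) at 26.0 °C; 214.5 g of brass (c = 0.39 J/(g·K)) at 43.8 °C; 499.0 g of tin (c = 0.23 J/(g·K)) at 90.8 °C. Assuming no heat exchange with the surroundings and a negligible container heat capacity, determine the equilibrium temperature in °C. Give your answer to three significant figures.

Σ mᵢcᵢ(T − Tᵢ) = 0  ⇒  T = Σ mᵢcᵢTᵢ / Σ mᵢcᵢ
Σ mᵢcᵢ = 418.9×0.387 + 214.5×0.39 + 499.0×0.23 = 360.5393
Σ mᵢcᵢTᵢ = 162.1143×26.0 + 83.655×43.8 + 114.77×90.8 = 18300
T = 18300 / 360.5393 = 50.76 °C

T_f = 50.8 °C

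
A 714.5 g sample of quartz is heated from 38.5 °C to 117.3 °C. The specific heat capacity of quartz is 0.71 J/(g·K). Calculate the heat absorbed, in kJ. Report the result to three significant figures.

q = 40.0 kJ

q = m c ΔT = 714.5 × 0.71 × (117.3 − 38.5)
q = 714.5 × 0.71 × 78.8 = 39970 J = 40.0 kJ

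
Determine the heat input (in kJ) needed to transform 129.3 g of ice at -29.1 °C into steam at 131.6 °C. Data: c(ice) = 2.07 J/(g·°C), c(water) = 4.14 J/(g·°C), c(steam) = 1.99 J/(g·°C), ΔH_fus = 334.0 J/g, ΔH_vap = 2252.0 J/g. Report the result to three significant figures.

q = 404 kJ

q1 (heat ice -29.1→0.0 °C): 129.3 × 2.07 × 29.1 = 7789 J
q2 (melt at 0 °C): 129.3 × 334.0 = 43186 J
q3 (heat water 0.0→100.0 °C): 129.3 × 4.14 × 100.0 = 53530 J
q4 (vaporize at 100 °C): 129.3 × 2252.0 = 291184 J
q5 (heat steam 100.0→131.6 °C): 129.3 × 1.99 × 31.6 = 8131 J
Total: 7789 + 43186 + 53530 + 291184 + 8131 = 403820 J = 404 kJ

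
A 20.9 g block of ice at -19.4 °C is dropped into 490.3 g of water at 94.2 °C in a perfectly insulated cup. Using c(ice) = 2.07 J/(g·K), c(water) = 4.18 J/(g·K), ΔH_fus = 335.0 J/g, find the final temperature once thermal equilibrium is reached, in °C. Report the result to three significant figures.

Heat to bring ice to 0 °C and melt it: q₁ = 20.9×2.07×19.4 + 20.9×335.0 = 7840.8 J
Heat the water can supply cooling to 0 °C: 490.3×4.18×94.2 = 193059 J > q₁, so all ice melts.
Energy balance: 490.3×4.18×(94.2 − T) = 7840.8 + 20.9×4.18×(T − 0)
2049.454(94.2 − T) = 7840.8 + 87.362 T
193059 − 7840.8 = 2136.816 T
T = 185218.2 / 2136.816 = 86.68 °C

T_f = 86.7 °C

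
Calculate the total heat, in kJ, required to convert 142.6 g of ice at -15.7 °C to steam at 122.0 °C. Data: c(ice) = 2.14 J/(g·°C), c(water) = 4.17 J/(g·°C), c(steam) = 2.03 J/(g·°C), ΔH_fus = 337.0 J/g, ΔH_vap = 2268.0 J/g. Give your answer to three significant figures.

q1 (heat ice -15.7→0.0 °C): 142.6 × 2.14 × 15.7 = 4791 J
q2 (melt at 0 °C): 142.6 × 337.0 = 48056 J
q3 (heat water 0.0→100.0 °C): 142.6 × 4.17 × 100.0 = 59464 J
q4 (vaporize at 100 °C): 142.6 × 2268.0 = 323417 J
q5 (heat steam 100.0→122.0 °C): 142.6 × 2.03 × 22.0 = 6369 J
Total: 4791 + 48056 + 59464 + 323417 + 6369 = 442097 J = 442 kJ

q = 442 kJ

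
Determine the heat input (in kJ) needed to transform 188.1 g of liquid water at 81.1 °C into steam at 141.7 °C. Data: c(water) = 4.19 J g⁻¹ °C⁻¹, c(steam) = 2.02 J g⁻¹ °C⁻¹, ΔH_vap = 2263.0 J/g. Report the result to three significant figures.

q = 456 kJ

q1 (heat water 81.1→100.0 °C): 188.1 × 4.19 × 18.9 = 14896 J
q2 (vaporize at 100 °C): 188.1 × 2263.0 = 425670 J
q3 (heat steam 100.0→141.7 °C): 188.1 × 2.02 × 41.7 = 15844 J
Total: 14896 + 425670 + 15844 = 456410 J = 456 kJ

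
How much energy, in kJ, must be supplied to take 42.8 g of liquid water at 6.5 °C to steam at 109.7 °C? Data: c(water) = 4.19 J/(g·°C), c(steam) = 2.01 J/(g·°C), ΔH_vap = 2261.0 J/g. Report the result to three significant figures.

q = 114 kJ

q1 (heat water 6.5→100.0 °C): 42.8 × 4.19 × 93.5 = 16768 J
q2 (vaporize at 100 °C): 42.8 × 2261.0 = 96771 J
q3 (heat steam 100.0→109.7 °C): 42.8 × 2.01 × 9.7 = 834 J
Total: 16768 + 96771 + 834 = 114373 J = 114 kJ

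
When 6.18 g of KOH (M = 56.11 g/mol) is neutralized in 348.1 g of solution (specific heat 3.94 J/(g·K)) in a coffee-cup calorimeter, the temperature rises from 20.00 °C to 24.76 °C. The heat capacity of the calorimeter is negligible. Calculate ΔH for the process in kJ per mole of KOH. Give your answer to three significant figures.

|ΔT| = |24.76 − 20.00| = 4.76 °C
|q_surr| = (348.1 × 3.94) × 4.76 = 1371.514 × 4.76 = 6528 J
n(KOH) = 6.18 / 56.11 = 0.1101 mol
Temperature rose, so q_rxn = −|q_surr| = -6.528 kJ
ΔH = q_rxn / n = -59.29 kJ/mol

ΔH = -59.3 kJ/mol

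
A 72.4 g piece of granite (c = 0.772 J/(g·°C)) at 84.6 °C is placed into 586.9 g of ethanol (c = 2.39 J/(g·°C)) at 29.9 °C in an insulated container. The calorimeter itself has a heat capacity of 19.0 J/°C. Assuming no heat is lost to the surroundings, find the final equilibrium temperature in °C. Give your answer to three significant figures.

Heat lost by granite = heat gained by ethanol + calorimeter.
(72.4)(0.772)(84.6 − T) = [(586.9)(2.39) + 19.0](T − 29.9)
55.8928 (84.6 − T) = 1421.691 (T − 29.9)
4728.5 − 55.8928 T = 1421.691 T − 42509
47237.5 = 1477.5838 T
T = 31.97 °C

T_f = 32.0 °C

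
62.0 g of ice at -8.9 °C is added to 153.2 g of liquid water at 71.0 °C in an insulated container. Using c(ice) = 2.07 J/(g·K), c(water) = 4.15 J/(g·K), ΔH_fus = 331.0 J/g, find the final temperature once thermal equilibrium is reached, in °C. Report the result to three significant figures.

Heat to bring ice to 0 °C and melt it: q₁ = 62.0×2.07×8.9 + 62.0×331.0 = 21664 J
Heat the water can supply cooling to 0 °C: 153.2×4.15×71.0 = 45140.4 J > q₁, so all ice melts.
Energy balance: 153.2×4.15×(71.0 − T) = 21664 + 62.0×4.15×(T − 0)
635.78(71.0 − T) = 21664 + 257.3 T
45140.4 − 21664 = 893.08 T
T = 23476.4 / 893.08 = 26.29 °C

T_f = 26.3 °C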